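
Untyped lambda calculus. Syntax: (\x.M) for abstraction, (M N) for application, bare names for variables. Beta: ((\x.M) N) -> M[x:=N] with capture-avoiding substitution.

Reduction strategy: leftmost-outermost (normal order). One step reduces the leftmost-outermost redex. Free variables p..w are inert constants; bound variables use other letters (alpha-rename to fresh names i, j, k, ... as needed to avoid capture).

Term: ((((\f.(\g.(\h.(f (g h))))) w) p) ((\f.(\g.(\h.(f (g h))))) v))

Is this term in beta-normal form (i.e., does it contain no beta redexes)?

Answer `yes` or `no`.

Term: ((((\f.(\g.(\h.(f (g h))))) w) p) ((\f.(\g.(\h.(f (g h))))) v))
Found 2 beta redex(es).

Answer: no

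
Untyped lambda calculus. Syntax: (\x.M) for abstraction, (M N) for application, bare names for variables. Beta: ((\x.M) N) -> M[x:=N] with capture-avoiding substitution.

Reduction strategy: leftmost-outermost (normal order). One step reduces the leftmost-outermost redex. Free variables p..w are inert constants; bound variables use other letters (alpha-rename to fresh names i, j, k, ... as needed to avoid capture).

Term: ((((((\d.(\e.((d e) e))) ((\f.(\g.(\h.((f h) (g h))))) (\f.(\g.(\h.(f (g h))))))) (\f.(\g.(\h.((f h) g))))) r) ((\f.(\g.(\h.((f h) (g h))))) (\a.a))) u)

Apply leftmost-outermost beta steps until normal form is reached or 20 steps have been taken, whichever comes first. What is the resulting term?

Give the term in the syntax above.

Answer: ((u (\g.(\h.(h (g h))))) r)

Derivation:
Step 0: ((((((\d.(\e.((d e) e))) ((\f.(\g.(\h.((f h) (g h))))) (\f.(\g.(\h.(f (g h))))))) (\f.(\g.(\h.((f h) g))))) r) ((\f.(\g.(\h.((f h) (g h))))) (\a.a))) u)
Step 1: (((((\e.((((\f.(\g.(\h.((f h) (g h))))) (\f.(\g.(\h.(f (g h)))))) e) e)) (\f.(\g.(\h.((f h) g))))) r) ((\f.(\g.(\h.((f h) (g h))))) (\a.a))) u)
Step 2: (((((((\f.(\g.(\h.((f h) (g h))))) (\f.(\g.(\h.(f (g h)))))) (\f.(\g.(\h.((f h) g))))) (\f.(\g.(\h.((f h) g))))) r) ((\f.(\g.(\h.((f h) (g h))))) (\a.a))) u)
Step 3: ((((((\g.(\h.(((\f.(\g.(\h.(f (g h))))) h) (g h)))) (\f.(\g.(\h.((f h) g))))) (\f.(\g.(\h.((f h) g))))) r) ((\f.(\g.(\h.((f h) (g h))))) (\a.a))) u)
Step 4: (((((\h.(((\f.(\g.(\h.(f (g h))))) h) ((\f.(\g.(\h.((f h) g)))) h))) (\f.(\g.(\h.((f h) g))))) r) ((\f.(\g.(\h.((f h) (g h))))) (\a.a))) u)
Step 5: ((((((\f.(\g.(\h.(f (g h))))) (\f.(\g.(\h.((f h) g))))) ((\f.(\g.(\h.((f h) g)))) (\f.(\g.(\h.((f h) g)))))) r) ((\f.(\g.(\h.((f h) (g h))))) (\a.a))) u)
Step 6: (((((\g.(\h.((\f.(\g.(\h.((f h) g)))) (g h)))) ((\f.(\g.(\h.((f h) g)))) (\f.(\g.(\h.((f h) g)))))) r) ((\f.(\g.(\h.((f h) (g h))))) (\a.a))) u)
Step 7: ((((\h.((\f.(\g.(\h.((f h) g)))) (((\f.(\g.(\h.((f h) g)))) (\f.(\g.(\h.((f h) g))))) h))) r) ((\f.(\g.(\h.((f h) (g h))))) (\a.a))) u)
Step 8: ((((\f.(\g.(\h.((f h) g)))) (((\f.(\g.(\h.((f h) g)))) (\f.(\g.(\h.((f h) g))))) r)) ((\f.(\g.(\h.((f h) (g h))))) (\a.a))) u)
Step 9: (((\g.(\h.(((((\f.(\g.(\h.((f h) g)))) (\f.(\g.(\h.((f h) g))))) r) h) g))) ((\f.(\g.(\h.((f h) (g h))))) (\a.a))) u)
Step 10: ((\h.(((((\f.(\g.(\h.((f h) g)))) (\f.(\g.(\h.((f h) g))))) r) h) ((\f.(\g.(\h.((f h) (g h))))) (\a.a)))) u)
Step 11: (((((\f.(\g.(\h.((f h) g)))) (\f.(\g.(\h.((f h) g))))) r) u) ((\f.(\g.(\h.((f h) (g h))))) (\a.a)))
Step 12: ((((\g.(\h.(((\f.(\g.(\h.((f h) g)))) h) g))) r) u) ((\f.(\g.(\h.((f h) (g h))))) (\a.a)))
Step 13: (((\h.(((\f.(\g.(\h.((f h) g)))) h) r)) u) ((\f.(\g.(\h.((f h) (g h))))) (\a.a)))
Step 14: ((((\f.(\g.(\h.((f h) g)))) u) r) ((\f.(\g.(\h.((f h) (g h))))) (\a.a)))
Step 15: (((\g.(\h.((u h) g))) r) ((\f.(\g.(\h.((f h) (g h))))) (\a.a)))
Step 16: ((\h.((u h) r)) ((\f.(\g.(\h.((f h) (g h))))) (\a.a)))
Step 17: ((u ((\f.(\g.(\h.((f h) (g h))))) (\a.a))) r)
Step 18: ((u (\g.(\h.(((\a.a) h) (g h))))) r)
Step 19: ((u (\g.(\h.(h (g h))))) r)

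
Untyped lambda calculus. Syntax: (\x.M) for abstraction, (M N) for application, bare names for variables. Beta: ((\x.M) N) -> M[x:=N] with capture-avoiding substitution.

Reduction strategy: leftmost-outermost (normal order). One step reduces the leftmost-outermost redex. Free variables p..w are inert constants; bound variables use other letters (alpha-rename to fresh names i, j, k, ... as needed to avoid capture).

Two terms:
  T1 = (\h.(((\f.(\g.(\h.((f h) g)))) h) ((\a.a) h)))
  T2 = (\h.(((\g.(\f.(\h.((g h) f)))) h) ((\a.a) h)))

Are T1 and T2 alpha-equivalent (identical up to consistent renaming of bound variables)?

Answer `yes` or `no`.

Answer: yes

Derivation:
Term 1: (\h.(((\f.(\g.(\h.((f h) g)))) h) ((\a.a) h)))
Term 2: (\h.(((\g.(\f.(\h.((g h) f)))) h) ((\a.a) h)))
Alpha-equivalence: compare structure up to binder renaming.
Result: True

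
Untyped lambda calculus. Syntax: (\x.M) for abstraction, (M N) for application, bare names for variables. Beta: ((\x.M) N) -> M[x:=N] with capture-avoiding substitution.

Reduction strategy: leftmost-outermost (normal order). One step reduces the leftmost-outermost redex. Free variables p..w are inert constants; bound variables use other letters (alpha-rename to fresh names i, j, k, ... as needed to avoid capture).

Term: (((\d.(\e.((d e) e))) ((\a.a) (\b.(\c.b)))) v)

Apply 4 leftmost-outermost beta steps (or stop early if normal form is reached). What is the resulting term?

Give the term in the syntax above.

Answer: ((\c.v) v)

Derivation:
Step 0: (((\d.(\e.((d e) e))) ((\a.a) (\b.(\c.b)))) v)
Step 1: ((\e.((((\a.a) (\b.(\c.b))) e) e)) v)
Step 2: ((((\a.a) (\b.(\c.b))) v) v)
Step 3: (((\b.(\c.b)) v) v)
Step 4: ((\c.v) v)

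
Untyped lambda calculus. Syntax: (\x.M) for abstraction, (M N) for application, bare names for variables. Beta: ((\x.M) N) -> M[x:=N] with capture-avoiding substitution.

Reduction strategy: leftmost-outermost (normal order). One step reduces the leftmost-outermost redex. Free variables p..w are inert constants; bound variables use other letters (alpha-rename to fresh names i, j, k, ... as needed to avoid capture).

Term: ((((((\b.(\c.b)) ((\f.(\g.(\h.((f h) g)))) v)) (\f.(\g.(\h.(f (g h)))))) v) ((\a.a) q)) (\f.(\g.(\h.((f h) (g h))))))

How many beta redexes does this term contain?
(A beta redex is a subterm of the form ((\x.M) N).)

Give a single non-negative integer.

Answer: 3

Derivation:
Term: ((((((\b.(\c.b)) ((\f.(\g.(\h.((f h) g)))) v)) (\f.(\g.(\h.(f (g h)))))) v) ((\a.a) q)) (\f.(\g.(\h.((f h) (g h))))))
  Redex: ((\b.(\c.b)) ((\f.(\g.(\h.((f h) g)))) v))
  Redex: ((\f.(\g.(\h.((f h) g)))) v)
  Redex: ((\a.a) q)
Total redexes: 3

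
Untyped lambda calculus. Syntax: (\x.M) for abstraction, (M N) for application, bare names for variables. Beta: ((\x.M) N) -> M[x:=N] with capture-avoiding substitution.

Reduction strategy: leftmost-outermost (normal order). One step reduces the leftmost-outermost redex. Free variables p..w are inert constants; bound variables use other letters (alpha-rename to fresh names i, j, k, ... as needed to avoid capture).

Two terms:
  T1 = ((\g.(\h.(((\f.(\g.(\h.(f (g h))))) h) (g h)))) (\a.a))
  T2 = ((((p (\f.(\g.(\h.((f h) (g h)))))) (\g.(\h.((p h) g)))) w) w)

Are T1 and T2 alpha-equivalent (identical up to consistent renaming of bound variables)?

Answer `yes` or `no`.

Term 1: ((\g.(\h.(((\f.(\g.(\h.(f (g h))))) h) (g h)))) (\a.a))
Term 2: ((((p (\f.(\g.(\h.((f h) (g h)))))) (\g.(\h.((p h) g)))) w) w)
Alpha-equivalence: compare structure up to binder renaming.
Result: False

Answer: no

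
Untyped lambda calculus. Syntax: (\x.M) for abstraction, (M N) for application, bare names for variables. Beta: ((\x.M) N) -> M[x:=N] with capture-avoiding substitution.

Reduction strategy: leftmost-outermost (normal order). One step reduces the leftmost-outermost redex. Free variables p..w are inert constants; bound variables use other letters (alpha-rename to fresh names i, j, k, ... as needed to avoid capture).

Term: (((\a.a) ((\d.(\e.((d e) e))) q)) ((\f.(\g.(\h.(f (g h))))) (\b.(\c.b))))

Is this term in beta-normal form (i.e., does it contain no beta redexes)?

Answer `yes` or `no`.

Answer: no

Derivation:
Term: (((\a.a) ((\d.(\e.((d e) e))) q)) ((\f.(\g.(\h.(f (g h))))) (\b.(\c.b))))
Found 3 beta redex(es).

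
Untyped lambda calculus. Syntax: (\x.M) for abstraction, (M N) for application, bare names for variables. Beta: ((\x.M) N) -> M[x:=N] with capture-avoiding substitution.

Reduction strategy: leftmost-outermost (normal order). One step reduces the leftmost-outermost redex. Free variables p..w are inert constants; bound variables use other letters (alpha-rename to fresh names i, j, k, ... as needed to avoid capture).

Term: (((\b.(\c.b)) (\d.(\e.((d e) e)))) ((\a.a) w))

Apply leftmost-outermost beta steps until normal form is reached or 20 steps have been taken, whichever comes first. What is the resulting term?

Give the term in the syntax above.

Step 0: (((\b.(\c.b)) (\d.(\e.((d e) e)))) ((\a.a) w))
Step 1: ((\c.(\d.(\e.((d e) e)))) ((\a.a) w))
Step 2: (\d.(\e.((d e) e)))

Answer: (\d.(\e.((d e) e)))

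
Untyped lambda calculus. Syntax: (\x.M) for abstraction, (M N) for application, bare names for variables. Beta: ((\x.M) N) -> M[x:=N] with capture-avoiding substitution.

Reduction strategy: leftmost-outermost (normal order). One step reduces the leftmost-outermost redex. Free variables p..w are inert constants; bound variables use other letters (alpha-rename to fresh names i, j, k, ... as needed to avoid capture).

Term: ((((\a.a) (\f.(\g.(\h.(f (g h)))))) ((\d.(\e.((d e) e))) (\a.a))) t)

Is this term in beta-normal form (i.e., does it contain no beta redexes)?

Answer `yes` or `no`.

Term: ((((\a.a) (\f.(\g.(\h.(f (g h)))))) ((\d.(\e.((d e) e))) (\a.a))) t)
Found 2 beta redex(es).

Answer: no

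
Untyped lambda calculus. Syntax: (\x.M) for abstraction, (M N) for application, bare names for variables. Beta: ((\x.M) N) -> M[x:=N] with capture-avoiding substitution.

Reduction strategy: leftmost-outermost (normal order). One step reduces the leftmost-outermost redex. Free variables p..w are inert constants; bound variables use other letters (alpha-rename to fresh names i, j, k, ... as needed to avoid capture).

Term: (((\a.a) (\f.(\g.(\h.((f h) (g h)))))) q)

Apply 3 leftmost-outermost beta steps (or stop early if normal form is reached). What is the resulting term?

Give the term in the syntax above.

Answer: (\g.(\h.((q h) (g h))))

Derivation:
Step 0: (((\a.a) (\f.(\g.(\h.((f h) (g h)))))) q)
Step 1: ((\f.(\g.(\h.((f h) (g h))))) q)
Step 2: (\g.(\h.((q h) (g h))))
Step 3: (normal form reached)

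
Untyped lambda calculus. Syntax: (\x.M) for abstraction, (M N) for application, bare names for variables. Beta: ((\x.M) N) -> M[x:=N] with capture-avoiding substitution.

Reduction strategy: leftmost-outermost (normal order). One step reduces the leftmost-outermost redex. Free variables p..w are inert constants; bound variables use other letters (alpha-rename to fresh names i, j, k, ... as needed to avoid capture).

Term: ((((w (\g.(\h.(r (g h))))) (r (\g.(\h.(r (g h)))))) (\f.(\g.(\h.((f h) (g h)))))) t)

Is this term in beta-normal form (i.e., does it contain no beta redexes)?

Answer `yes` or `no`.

Term: ((((w (\g.(\h.(r (g h))))) (r (\g.(\h.(r (g h)))))) (\f.(\g.(\h.((f h) (g h)))))) t)
No beta redexes found.

Answer: yes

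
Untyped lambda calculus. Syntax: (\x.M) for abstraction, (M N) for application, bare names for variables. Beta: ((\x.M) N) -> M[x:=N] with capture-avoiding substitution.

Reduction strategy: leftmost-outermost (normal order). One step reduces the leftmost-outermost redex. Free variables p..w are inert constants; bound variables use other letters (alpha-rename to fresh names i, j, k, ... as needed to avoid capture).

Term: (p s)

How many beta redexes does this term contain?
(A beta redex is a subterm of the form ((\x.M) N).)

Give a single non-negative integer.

Term: (p s)
  (no redexes)
Total redexes: 0

Answer: 0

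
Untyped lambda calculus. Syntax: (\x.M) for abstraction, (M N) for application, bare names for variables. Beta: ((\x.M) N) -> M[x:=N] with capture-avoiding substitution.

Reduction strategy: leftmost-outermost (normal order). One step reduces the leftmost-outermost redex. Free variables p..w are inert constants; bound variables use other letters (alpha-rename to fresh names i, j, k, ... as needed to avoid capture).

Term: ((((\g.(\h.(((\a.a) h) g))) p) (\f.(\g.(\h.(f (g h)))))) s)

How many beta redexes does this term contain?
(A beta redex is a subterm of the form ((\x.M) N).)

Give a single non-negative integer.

Answer: 2

Derivation:
Term: ((((\g.(\h.(((\a.a) h) g))) p) (\f.(\g.(\h.(f (g h)))))) s)
  Redex: ((\g.(\h.(((\a.a) h) g))) p)
  Redex: ((\a.a) h)
Total redexes: 2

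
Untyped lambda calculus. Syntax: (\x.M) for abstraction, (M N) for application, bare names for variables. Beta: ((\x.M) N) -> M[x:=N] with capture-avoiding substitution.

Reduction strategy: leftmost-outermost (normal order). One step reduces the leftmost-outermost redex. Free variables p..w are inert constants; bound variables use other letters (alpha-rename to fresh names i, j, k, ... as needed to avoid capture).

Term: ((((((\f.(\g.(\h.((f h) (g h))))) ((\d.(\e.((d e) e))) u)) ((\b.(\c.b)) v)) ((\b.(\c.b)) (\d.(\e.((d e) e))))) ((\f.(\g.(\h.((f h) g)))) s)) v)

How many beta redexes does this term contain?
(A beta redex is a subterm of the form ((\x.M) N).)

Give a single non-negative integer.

Term: ((((((\f.(\g.(\h.((f h) (g h))))) ((\d.(\e.((d e) e))) u)) ((\b.(\c.b)) v)) ((\b.(\c.b)) (\d.(\e.((d e) e))))) ((\f.(\g.(\h.((f h) g)))) s)) v)
  Redex: ((\f.(\g.(\h.((f h) (g h))))) ((\d.(\e.((d e) e))) u))
  Redex: ((\d.(\e.((d e) e))) u)
  Redex: ((\b.(\c.b)) v)
  Redex: ((\b.(\c.b)) (\d.(\e.((d e) e))))
  Redex: ((\f.(\g.(\h.((f h) g)))) s)
Total redexes: 5

Answer: 5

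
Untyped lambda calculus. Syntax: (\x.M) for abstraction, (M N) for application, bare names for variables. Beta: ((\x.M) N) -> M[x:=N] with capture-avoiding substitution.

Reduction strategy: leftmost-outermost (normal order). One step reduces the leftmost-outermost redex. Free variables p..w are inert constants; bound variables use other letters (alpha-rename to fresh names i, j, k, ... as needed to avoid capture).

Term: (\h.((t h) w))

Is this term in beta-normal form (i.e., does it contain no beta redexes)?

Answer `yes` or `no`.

Answer: yes

Derivation:
Term: (\h.((t h) w))
No beta redexes found.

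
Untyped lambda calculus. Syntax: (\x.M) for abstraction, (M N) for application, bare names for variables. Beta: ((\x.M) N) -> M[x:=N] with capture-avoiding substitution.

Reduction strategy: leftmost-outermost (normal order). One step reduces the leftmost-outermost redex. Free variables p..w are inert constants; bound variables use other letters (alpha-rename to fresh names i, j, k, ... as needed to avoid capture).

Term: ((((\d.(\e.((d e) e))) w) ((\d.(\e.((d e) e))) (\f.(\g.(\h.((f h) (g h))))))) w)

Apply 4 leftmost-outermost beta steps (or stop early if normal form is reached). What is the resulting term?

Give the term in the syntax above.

Step 0: ((((\d.(\e.((d e) e))) w) ((\d.(\e.((d e) e))) (\f.(\g.(\h.((f h) (g h))))))) w)
Step 1: (((\e.((w e) e)) ((\d.(\e.((d e) e))) (\f.(\g.(\h.((f h) (g h))))))) w)
Step 2: (((w ((\d.(\e.((d e) e))) (\f.(\g.(\h.((f h) (g h))))))) ((\d.(\e.((d e) e))) (\f.(\g.(\h.((f h) (g h))))))) w)
Step 3: (((w (\e.(((\f.(\g.(\h.((f h) (g h))))) e) e))) ((\d.(\e.((d e) e))) (\f.(\g.(\h.((f h) (g h))))))) w)
Step 4: (((w (\e.((\g.(\h.((e h) (g h)))) e))) ((\d.(\e.((d e) e))) (\f.(\g.(\h.((f h) (g h))))))) w)

Answer: (((w (\e.((\g.(\h.((e h) (g h)))) e))) ((\d.(\e.((d e) e))) (\f.(\g.(\h.((f h) (g h))))))) w)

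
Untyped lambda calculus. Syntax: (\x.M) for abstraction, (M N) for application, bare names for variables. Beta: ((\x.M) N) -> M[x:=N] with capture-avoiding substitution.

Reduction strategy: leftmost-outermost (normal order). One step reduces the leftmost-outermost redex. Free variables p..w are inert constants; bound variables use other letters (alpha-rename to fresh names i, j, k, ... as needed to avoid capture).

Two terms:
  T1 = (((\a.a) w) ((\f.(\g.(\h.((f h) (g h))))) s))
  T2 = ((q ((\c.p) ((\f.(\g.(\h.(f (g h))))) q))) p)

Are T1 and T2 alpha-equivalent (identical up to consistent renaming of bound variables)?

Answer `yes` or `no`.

Answer: no

Derivation:
Term 1: (((\a.a) w) ((\f.(\g.(\h.((f h) (g h))))) s))
Term 2: ((q ((\c.p) ((\f.(\g.(\h.(f (g h))))) q))) p)
Alpha-equivalence: compare structure up to binder renaming.
Result: False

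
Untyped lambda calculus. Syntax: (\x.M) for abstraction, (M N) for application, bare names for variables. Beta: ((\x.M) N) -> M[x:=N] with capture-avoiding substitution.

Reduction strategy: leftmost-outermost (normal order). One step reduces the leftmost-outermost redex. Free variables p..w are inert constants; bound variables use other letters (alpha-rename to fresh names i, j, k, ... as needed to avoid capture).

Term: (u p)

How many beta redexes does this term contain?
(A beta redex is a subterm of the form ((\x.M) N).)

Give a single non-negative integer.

Term: (u p)
  (no redexes)
Total redexes: 0

Answer: 0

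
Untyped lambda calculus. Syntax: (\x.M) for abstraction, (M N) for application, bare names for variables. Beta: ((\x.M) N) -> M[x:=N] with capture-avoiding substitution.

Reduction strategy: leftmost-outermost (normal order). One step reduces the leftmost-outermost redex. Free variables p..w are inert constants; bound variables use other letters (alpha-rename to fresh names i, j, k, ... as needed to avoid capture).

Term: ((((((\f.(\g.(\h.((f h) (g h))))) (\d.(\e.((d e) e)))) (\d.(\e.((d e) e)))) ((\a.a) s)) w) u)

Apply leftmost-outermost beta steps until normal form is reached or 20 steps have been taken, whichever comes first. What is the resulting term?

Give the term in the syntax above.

Step 0: ((((((\f.(\g.(\h.((f h) (g h))))) (\d.(\e.((d e) e)))) (\d.(\e.((d e) e)))) ((\a.a) s)) w) u)
Step 1: (((((\g.(\h.(((\d.(\e.((d e) e))) h) (g h)))) (\d.(\e.((d e) e)))) ((\a.a) s)) w) u)
Step 2: ((((\h.(((\d.(\e.((d e) e))) h) ((\d.(\e.((d e) e))) h))) ((\a.a) s)) w) u)
Step 3: (((((\d.(\e.((d e) e))) ((\a.a) s)) ((\d.(\e.((d e) e))) ((\a.a) s))) w) u)
Step 4: ((((\e.((((\a.a) s) e) e)) ((\d.(\e.((d e) e))) ((\a.a) s))) w) u)
Step 5: ((((((\a.a) s) ((\d.(\e.((d e) e))) ((\a.a) s))) ((\d.(\e.((d e) e))) ((\a.a) s))) w) u)
Step 6: ((((s ((\d.(\e.((d e) e))) ((\a.a) s))) ((\d.(\e.((d e) e))) ((\a.a) s))) w) u)
Step 7: ((((s (\e.((((\a.a) s) e) e))) ((\d.(\e.((d e) e))) ((\a.a) s))) w) u)
Step 8: ((((s (\e.((s e) e))) ((\d.(\e.((d e) e))) ((\a.a) s))) w) u)
Step 9: ((((s (\e.((s e) e))) (\e.((((\a.a) s) e) e))) w) u)
Step 10: ((((s (\e.((s e) e))) (\e.((s e) e))) w) u)

Answer: ((((s (\e.((s e) e))) (\e.((s e) e))) w) u)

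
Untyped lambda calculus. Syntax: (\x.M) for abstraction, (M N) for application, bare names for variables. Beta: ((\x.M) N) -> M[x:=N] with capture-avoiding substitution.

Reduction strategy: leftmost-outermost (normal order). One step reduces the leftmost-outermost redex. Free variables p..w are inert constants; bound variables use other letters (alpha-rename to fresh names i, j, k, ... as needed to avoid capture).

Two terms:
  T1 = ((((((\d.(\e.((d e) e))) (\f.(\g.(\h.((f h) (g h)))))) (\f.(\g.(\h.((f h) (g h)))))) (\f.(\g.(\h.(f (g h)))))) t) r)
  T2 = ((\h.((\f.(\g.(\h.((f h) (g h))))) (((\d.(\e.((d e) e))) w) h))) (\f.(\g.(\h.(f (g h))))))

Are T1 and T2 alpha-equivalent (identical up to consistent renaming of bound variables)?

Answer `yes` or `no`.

Answer: no

Derivation:
Term 1: ((((((\d.(\e.((d e) e))) (\f.(\g.(\h.((f h) (g h)))))) (\f.(\g.(\h.((f h) (g h)))))) (\f.(\g.(\h.(f (g h)))))) t) r)
Term 2: ((\h.((\f.(\g.(\h.((f h) (g h))))) (((\d.(\e.((d e) e))) w) h))) (\f.(\g.(\h.(f (g h))))))
Alpha-equivalence: compare structure up to binder renaming.
Result: False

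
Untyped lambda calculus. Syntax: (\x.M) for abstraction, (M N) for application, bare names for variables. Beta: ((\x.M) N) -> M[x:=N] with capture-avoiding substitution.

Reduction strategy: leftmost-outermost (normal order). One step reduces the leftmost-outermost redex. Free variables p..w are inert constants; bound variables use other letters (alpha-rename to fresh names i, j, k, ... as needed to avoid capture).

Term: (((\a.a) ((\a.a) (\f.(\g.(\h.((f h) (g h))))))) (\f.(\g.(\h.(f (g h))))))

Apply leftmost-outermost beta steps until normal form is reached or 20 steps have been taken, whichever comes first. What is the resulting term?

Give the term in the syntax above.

Answer: (\g.(\h.(\i.(h ((g h) i)))))

Derivation:
Step 0: (((\a.a) ((\a.a) (\f.(\g.(\h.((f h) (g h))))))) (\f.(\g.(\h.(f (g h))))))
Step 1: (((\a.a) (\f.(\g.(\h.((f h) (g h)))))) (\f.(\g.(\h.(f (g h))))))
Step 2: ((\f.(\g.(\h.((f h) (g h))))) (\f.(\g.(\h.(f (g h))))))
Step 3: (\g.(\h.(((\f.(\g.(\h.(f (g h))))) h) (g h))))
Step 4: (\g.(\h.((\g.(\i.(h (g i)))) (g h))))
Step 5: (\g.(\h.(\i.(h ((g h) i)))))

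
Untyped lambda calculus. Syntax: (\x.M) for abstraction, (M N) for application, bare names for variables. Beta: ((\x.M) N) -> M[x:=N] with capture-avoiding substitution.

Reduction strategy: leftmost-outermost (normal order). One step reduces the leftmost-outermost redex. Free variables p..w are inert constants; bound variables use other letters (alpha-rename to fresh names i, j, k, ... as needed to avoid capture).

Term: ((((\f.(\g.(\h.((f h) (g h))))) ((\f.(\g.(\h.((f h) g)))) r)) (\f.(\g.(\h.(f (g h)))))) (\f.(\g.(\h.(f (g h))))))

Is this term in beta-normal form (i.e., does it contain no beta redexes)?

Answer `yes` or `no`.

Term: ((((\f.(\g.(\h.((f h) (g h))))) ((\f.(\g.(\h.((f h) g)))) r)) (\f.(\g.(\h.(f (g h)))))) (\f.(\g.(\h.(f (g h))))))
Found 2 beta redex(es).

Answer: no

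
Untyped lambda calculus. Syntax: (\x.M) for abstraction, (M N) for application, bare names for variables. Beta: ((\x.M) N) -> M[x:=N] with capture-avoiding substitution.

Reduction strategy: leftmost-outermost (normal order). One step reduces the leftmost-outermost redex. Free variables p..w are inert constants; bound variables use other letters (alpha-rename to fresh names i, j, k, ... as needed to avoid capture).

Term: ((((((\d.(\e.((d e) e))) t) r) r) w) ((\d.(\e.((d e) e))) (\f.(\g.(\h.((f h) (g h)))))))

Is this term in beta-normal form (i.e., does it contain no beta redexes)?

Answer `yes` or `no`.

Answer: no

Derivation:
Term: ((((((\d.(\e.((d e) e))) t) r) r) w) ((\d.(\e.((d e) e))) (\f.(\g.(\h.((f h) (g h)))))))
Found 2 beta redex(es).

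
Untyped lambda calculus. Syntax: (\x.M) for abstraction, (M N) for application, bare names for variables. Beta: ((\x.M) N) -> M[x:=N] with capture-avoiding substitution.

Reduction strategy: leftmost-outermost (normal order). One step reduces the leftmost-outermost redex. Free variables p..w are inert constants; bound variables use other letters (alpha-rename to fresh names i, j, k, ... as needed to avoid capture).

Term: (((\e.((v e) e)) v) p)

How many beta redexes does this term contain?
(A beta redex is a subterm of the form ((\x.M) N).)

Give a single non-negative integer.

Answer: 1

Derivation:
Term: (((\e.((v e) e)) v) p)
  Redex: ((\e.((v e) e)) v)
Total redexes: 1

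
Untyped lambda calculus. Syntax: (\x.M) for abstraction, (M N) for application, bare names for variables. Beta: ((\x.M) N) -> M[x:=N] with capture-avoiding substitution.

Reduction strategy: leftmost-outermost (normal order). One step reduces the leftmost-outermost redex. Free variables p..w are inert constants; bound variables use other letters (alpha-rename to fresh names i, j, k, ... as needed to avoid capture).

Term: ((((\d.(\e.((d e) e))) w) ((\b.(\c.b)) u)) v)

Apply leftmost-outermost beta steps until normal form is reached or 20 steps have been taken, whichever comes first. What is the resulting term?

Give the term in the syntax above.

Answer: (((w (\c.u)) (\c.u)) v)

Derivation:
Step 0: ((((\d.(\e.((d e) e))) w) ((\b.(\c.b)) u)) v)
Step 1: (((\e.((w e) e)) ((\b.(\c.b)) u)) v)
Step 2: (((w ((\b.(\c.b)) u)) ((\b.(\c.b)) u)) v)
Step 3: (((w (\c.u)) ((\b.(\c.b)) u)) v)
Step 4: (((w (\c.u)) (\c.u)) v)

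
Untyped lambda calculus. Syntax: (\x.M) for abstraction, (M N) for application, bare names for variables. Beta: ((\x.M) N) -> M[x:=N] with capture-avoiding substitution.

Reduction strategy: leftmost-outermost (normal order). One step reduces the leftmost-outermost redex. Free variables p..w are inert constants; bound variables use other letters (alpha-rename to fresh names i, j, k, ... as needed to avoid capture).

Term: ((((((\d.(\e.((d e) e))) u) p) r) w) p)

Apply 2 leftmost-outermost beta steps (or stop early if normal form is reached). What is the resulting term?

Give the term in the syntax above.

Step 0: ((((((\d.(\e.((d e) e))) u) p) r) w) p)
Step 1: (((((\e.((u e) e)) p) r) w) p)
Step 2: (((((u p) p) r) w) p)

Answer: (((((u p) p) r) w) p)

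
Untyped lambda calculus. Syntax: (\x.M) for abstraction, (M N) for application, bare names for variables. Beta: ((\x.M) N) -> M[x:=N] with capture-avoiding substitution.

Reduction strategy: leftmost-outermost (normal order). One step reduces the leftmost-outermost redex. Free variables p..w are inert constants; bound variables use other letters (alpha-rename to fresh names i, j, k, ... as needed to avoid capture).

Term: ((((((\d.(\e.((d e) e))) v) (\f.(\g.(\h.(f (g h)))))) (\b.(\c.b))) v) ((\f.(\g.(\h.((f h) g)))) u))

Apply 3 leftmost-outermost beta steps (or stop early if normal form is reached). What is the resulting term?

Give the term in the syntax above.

Answer: (((((v (\f.(\g.(\h.(f (g h)))))) (\f.(\g.(\h.(f (g h)))))) (\b.(\c.b))) v) (\g.(\h.((u h) g))))

Derivation:
Step 0: ((((((\d.(\e.((d e) e))) v) (\f.(\g.(\h.(f (g h)))))) (\b.(\c.b))) v) ((\f.(\g.(\h.((f h) g)))) u))
Step 1: (((((\e.((v e) e)) (\f.(\g.(\h.(f (g h)))))) (\b.(\c.b))) v) ((\f.(\g.(\h.((f h) g)))) u))
Step 2: (((((v (\f.(\g.(\h.(f (g h)))))) (\f.(\g.(\h.(f (g h)))))) (\b.(\c.b))) v) ((\f.(\g.(\h.((f h) g)))) u))
Step 3: (((((v (\f.(\g.(\h.(f (g h)))))) (\f.(\g.(\h.(f (g h)))))) (\b.(\c.b))) v) (\g.(\h.((u h) g))))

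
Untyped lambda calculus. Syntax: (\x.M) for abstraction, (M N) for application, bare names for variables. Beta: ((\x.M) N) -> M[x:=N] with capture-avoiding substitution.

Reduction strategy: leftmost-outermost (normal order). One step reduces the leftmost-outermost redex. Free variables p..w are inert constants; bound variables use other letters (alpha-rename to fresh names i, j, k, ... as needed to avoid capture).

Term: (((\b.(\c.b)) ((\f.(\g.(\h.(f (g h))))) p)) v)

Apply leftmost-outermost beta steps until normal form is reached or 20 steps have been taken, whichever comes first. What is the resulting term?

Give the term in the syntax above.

Answer: (\g.(\h.(p (g h))))

Derivation:
Step 0: (((\b.(\c.b)) ((\f.(\g.(\h.(f (g h))))) p)) v)
Step 1: ((\c.((\f.(\g.(\h.(f (g h))))) p)) v)
Step 2: ((\f.(\g.(\h.(f (g h))))) p)
Step 3: (\g.(\h.(p (g h))))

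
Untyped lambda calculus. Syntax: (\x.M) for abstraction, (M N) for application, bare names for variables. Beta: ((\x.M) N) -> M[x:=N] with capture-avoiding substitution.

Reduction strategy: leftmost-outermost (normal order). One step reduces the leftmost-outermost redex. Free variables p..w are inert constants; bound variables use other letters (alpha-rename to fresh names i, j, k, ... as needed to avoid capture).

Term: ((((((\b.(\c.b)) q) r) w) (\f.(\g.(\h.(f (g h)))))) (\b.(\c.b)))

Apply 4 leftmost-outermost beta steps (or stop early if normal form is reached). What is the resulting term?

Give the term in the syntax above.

Answer: (((q w) (\f.(\g.(\h.(f (g h)))))) (\b.(\c.b)))

Derivation:
Step 0: ((((((\b.(\c.b)) q) r) w) (\f.(\g.(\h.(f (g h)))))) (\b.(\c.b)))
Step 1: (((((\c.q) r) w) (\f.(\g.(\h.(f (g h)))))) (\b.(\c.b)))
Step 2: (((q w) (\f.(\g.(\h.(f (g h)))))) (\b.(\c.b)))
Step 3: (normal form reached)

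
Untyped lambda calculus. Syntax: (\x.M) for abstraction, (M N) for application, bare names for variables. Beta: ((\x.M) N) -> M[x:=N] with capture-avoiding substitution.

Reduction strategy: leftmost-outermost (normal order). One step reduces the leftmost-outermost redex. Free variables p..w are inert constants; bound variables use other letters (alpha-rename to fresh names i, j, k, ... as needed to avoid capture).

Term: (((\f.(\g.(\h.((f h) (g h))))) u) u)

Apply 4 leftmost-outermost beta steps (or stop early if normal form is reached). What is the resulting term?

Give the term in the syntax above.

Step 0: (((\f.(\g.(\h.((f h) (g h))))) u) u)
Step 1: ((\g.(\h.((u h) (g h)))) u)
Step 2: (\h.((u h) (u h)))
Step 3: (normal form reached)

Answer: (\h.((u h) (u h)))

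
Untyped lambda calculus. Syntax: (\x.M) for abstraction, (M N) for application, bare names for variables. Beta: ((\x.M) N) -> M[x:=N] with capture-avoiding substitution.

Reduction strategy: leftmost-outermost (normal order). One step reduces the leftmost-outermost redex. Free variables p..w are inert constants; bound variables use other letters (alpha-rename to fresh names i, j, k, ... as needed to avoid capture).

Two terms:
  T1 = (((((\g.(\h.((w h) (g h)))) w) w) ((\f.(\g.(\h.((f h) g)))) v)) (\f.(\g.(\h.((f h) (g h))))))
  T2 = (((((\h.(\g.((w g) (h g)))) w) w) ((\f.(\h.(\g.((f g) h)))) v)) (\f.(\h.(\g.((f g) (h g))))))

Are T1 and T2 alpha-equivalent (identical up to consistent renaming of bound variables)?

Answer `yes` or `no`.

Answer: yes

Derivation:
Term 1: (((((\g.(\h.((w h) (g h)))) w) w) ((\f.(\g.(\h.((f h) g)))) v)) (\f.(\g.(\h.((f h) (g h))))))
Term 2: (((((\h.(\g.((w g) (h g)))) w) w) ((\f.(\h.(\g.((f g) h)))) v)) (\f.(\h.(\g.((f g) (h g))))))
Alpha-equivalence: compare structure up to binder renaming.
Result: True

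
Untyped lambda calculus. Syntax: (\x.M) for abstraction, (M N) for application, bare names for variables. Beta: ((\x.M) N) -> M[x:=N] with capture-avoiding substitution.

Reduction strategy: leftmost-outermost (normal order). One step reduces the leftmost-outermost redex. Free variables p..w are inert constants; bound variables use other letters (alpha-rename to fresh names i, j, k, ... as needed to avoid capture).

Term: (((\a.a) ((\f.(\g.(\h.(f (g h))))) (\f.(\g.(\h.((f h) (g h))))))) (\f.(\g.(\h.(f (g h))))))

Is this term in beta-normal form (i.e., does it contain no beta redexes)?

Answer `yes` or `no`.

Answer: no

Derivation:
Term: (((\a.a) ((\f.(\g.(\h.(f (g h))))) (\f.(\g.(\h.((f h) (g h))))))) (\f.(\g.(\h.(f (g h))))))
Found 2 beta redex(es).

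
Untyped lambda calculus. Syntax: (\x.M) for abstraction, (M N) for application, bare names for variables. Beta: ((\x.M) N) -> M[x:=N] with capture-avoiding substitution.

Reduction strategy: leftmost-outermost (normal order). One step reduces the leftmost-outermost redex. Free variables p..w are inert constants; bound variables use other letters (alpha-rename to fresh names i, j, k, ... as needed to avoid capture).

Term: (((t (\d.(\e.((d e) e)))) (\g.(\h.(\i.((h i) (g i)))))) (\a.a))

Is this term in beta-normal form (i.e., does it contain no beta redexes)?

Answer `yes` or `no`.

Term: (((t (\d.(\e.((d e) e)))) (\g.(\h.(\i.((h i) (g i)))))) (\a.a))
No beta redexes found.

Answer: yes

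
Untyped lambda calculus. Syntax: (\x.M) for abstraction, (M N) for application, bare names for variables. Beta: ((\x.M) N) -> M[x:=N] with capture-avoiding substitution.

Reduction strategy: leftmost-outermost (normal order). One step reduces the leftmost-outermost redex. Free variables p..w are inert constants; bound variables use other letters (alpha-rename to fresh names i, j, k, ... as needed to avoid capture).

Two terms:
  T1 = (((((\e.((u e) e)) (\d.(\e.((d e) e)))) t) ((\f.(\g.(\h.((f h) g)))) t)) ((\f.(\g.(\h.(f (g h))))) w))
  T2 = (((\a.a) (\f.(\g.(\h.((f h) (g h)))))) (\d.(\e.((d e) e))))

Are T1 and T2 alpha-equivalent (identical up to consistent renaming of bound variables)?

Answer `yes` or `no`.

Term 1: (((((\e.((u e) e)) (\d.(\e.((d e) e)))) t) ((\f.(\g.(\h.((f h) g)))) t)) ((\f.(\g.(\h.(f (g h))))) w))
Term 2: (((\a.a) (\f.(\g.(\h.((f h) (g h)))))) (\d.(\e.((d e) e))))
Alpha-equivalence: compare structure up to binder renaming.
Result: False

Answer: no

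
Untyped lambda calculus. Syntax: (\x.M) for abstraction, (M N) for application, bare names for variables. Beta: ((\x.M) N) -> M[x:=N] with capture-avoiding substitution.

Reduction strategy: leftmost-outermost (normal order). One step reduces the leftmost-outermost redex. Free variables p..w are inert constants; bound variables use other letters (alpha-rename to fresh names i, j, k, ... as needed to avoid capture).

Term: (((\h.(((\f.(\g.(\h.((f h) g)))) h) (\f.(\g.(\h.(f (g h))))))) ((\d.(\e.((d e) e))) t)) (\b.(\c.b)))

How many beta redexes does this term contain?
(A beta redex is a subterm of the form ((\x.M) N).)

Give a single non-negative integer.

Term: (((\h.(((\f.(\g.(\h.((f h) g)))) h) (\f.(\g.(\h.(f (g h))))))) ((\d.(\e.((d e) e))) t)) (\b.(\c.b)))
  Redex: ((\h.(((\f.(\g.(\h.((f h) g)))) h) (\f.(\g.(\h.(f (g h))))))) ((\d.(\e.((d e) e))) t))
  Redex: ((\f.(\g.(\h.((f h) g)))) h)
  Redex: ((\d.(\e.((d e) e))) t)
Total redexes: 3

Answer: 3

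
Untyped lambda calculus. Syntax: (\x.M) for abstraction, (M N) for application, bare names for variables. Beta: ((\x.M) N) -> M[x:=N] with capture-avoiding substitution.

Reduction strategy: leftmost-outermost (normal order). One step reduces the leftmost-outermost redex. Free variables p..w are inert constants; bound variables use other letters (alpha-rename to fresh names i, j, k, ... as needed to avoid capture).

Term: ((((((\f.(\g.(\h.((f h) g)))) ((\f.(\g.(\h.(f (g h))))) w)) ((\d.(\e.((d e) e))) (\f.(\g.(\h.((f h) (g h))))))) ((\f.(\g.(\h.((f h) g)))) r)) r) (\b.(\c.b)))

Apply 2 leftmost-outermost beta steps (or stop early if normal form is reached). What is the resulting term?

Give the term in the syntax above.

Answer: ((((\h.((((\f.(\g.(\h.(f (g h))))) w) h) ((\d.(\e.((d e) e))) (\f.(\g.(\h.((f h) (g h)))))))) ((\f.(\g.(\h.((f h) g)))) r)) r) (\b.(\c.b)))

Derivation:
Step 0: ((((((\f.(\g.(\h.((f h) g)))) ((\f.(\g.(\h.(f (g h))))) w)) ((\d.(\e.((d e) e))) (\f.(\g.(\h.((f h) (g h))))))) ((\f.(\g.(\h.((f h) g)))) r)) r) (\b.(\c.b)))
Step 1: (((((\g.(\h.((((\f.(\g.(\h.(f (g h))))) w) h) g))) ((\d.(\e.((d e) e))) (\f.(\g.(\h.((f h) (g h))))))) ((\f.(\g.(\h.((f h) g)))) r)) r) (\b.(\c.b)))
Step 2: ((((\h.((((\f.(\g.(\h.(f (g h))))) w) h) ((\d.(\e.((d e) e))) (\f.(\g.(\h.((f h) (g h)))))))) ((\f.(\g.(\h.((f h) g)))) r)) r) (\b.(\c.b)))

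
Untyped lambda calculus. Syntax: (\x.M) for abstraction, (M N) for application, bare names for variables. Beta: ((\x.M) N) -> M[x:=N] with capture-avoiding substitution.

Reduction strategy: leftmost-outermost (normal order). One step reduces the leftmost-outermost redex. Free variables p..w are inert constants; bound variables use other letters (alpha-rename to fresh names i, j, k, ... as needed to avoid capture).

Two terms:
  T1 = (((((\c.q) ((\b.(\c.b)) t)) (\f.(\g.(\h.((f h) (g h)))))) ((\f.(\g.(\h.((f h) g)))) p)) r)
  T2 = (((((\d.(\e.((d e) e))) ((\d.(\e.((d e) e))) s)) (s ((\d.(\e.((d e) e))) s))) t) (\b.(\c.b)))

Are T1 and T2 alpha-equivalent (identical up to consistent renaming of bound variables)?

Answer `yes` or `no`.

Term 1: (((((\c.q) ((\b.(\c.b)) t)) (\f.(\g.(\h.((f h) (g h)))))) ((\f.(\g.(\h.((f h) g)))) p)) r)
Term 2: (((((\d.(\e.((d e) e))) ((\d.(\e.((d e) e))) s)) (s ((\d.(\e.((d e) e))) s))) t) (\b.(\c.b)))
Alpha-equivalence: compare structure up to binder renaming.
Result: False

Answer: no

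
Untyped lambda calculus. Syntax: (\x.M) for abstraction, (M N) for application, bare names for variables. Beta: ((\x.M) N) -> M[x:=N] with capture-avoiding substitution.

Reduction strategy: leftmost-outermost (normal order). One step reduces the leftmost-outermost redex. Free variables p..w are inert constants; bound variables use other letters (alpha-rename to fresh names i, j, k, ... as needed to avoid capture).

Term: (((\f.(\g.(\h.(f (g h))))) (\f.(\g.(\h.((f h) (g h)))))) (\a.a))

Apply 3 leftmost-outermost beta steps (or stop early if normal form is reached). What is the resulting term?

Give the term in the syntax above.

Step 0: (((\f.(\g.(\h.(f (g h))))) (\f.(\g.(\h.((f h) (g h)))))) (\a.a))
Step 1: ((\g.(\h.((\f.(\g.(\h.((f h) (g h))))) (g h)))) (\a.a))
Step 2: (\h.((\f.(\g.(\h.((f h) (g h))))) ((\a.a) h)))
Step 3: (\h.(\g.(\i.((((\a.a) h) i) (g i)))))

Answer: (\h.(\g.(\i.((((\a.a) h) i) (g i)))))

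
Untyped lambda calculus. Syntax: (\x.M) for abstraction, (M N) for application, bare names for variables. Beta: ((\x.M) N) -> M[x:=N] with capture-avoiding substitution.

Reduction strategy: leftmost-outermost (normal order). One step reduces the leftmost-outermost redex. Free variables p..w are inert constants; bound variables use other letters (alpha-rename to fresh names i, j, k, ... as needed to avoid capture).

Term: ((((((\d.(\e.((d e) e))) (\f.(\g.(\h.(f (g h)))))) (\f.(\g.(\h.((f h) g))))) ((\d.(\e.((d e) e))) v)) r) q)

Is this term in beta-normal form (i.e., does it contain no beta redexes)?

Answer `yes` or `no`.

Answer: no

Derivation:
Term: ((((((\d.(\e.((d e) e))) (\f.(\g.(\h.(f (g h)))))) (\f.(\g.(\h.((f h) g))))) ((\d.(\e.((d e) e))) v)) r) q)
Found 2 beta redex(es).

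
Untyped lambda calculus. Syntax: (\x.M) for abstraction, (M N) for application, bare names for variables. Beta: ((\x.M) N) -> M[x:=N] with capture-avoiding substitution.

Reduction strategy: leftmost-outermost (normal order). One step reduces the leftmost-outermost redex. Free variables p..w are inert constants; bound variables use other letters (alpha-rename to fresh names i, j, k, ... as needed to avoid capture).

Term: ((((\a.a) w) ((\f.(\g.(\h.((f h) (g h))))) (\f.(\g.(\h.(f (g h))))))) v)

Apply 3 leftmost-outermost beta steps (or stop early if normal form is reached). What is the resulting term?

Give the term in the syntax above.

Step 0: ((((\a.a) w) ((\f.(\g.(\h.((f h) (g h))))) (\f.(\g.(\h.(f (g h))))))) v)
Step 1: ((w ((\f.(\g.(\h.((f h) (g h))))) (\f.(\g.(\h.(f (g h))))))) v)
Step 2: ((w (\g.(\h.(((\f.(\g.(\h.(f (g h))))) h) (g h))))) v)
Step 3: ((w (\g.(\h.((\g.(\i.(h (g i)))) (g h))))) v)

Answer: ((w (\g.(\h.((\g.(\i.(h (g i)))) (g h))))) v)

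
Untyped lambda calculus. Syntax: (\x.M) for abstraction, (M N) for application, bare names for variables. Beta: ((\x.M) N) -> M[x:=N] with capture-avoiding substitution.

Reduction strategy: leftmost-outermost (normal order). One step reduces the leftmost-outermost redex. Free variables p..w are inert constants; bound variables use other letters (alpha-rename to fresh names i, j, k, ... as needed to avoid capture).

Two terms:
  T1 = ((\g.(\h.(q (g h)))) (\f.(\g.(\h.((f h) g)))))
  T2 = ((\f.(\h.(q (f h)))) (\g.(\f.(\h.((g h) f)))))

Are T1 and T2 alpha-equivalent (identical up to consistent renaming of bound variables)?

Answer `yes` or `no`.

Answer: yes

Derivation:
Term 1: ((\g.(\h.(q (g h)))) (\f.(\g.(\h.((f h) g)))))
Term 2: ((\f.(\h.(q (f h)))) (\g.(\f.(\h.((g h) f)))))
Alpha-equivalence: compare structure up to binder renaming.
Result: True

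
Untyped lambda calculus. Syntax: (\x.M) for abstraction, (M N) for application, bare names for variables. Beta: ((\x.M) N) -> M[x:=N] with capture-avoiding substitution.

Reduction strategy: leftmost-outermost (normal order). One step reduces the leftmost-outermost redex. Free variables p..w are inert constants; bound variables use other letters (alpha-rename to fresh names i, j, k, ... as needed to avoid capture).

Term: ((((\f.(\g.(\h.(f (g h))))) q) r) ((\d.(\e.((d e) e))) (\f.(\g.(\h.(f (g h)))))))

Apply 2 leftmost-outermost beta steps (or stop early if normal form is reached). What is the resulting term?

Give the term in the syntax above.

Answer: ((\h.(q (r h))) ((\d.(\e.((d e) e))) (\f.(\g.(\h.(f (g h)))))))

Derivation:
Step 0: ((((\f.(\g.(\h.(f (g h))))) q) r) ((\d.(\e.((d e) e))) (\f.(\g.(\h.(f (g h)))))))
Step 1: (((\g.(\h.(q (g h)))) r) ((\d.(\e.((d e) e))) (\f.(\g.(\h.(f (g h)))))))
Step 2: ((\h.(q (r h))) ((\d.(\e.((d e) e))) (\f.(\g.(\h.(f (g h)))))))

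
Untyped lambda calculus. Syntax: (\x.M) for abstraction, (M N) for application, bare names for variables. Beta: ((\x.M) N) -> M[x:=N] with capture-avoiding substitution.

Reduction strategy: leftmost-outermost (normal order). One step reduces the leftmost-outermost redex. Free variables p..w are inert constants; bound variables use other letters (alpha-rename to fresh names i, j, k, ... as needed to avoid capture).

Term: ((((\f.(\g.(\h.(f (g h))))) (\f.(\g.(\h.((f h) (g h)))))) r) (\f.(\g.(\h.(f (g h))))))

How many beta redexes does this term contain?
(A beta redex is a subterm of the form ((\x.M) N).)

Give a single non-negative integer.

Answer: 1

Derivation:
Term: ((((\f.(\g.(\h.(f (g h))))) (\f.(\g.(\h.((f h) (g h)))))) r) (\f.(\g.(\h.(f (g h))))))
  Redex: ((\f.(\g.(\h.(f (g h))))) (\f.(\g.(\h.((f h) (g h))))))
Total redexes: 1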